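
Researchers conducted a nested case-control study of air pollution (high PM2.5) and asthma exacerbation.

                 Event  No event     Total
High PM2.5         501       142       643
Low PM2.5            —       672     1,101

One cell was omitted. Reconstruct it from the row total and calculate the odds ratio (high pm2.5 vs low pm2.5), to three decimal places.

The missing cell is in the unexposed row: 1101 − 672 = 429.
So a = 501, b = 142, c = 429, d = 672.
OR = (a·d)/(b·c) = (501 × 672) / (142 × 429) = 336672 / 60918 = 5.52664

5.527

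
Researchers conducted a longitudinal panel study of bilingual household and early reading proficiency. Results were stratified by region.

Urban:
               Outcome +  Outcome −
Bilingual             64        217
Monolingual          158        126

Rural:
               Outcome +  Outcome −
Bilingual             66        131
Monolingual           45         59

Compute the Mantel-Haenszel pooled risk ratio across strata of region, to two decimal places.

0.51

RR_MH = Σ(aᵢ·n₀ᵢ/nᵢ) / Σ(cᵢ·n₁ᵢ/nᵢ), with n₁ᵢ = aᵢ+bᵢ (exposed), n₀ᵢ = cᵢ+dᵢ (unexposed), nᵢ = n₁ᵢ+n₀ᵢ.
Stratum 1 (Urban): n₁ = 281, n₀ = 284, n = 565; a·n₀/n = 64·284/565 = 32.1699; c·n₁/n = 158·281/565 = 78.5805
Stratum 2 (Rural): n₁ = 197, n₀ = 104, n = 301; a·n₀/n = 66·104/301 = 22.8040; c·n₁/n = 45·197/301 = 29.4518
RR_MH = (32.1699 + 22.8040) / (78.5805 + 29.4518) = 54.9739 / 108.0324 = 0.50887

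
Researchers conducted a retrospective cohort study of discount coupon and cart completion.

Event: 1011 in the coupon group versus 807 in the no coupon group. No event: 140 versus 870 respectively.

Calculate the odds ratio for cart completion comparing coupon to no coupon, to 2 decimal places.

7.79

From the description: a = 1011, b = 140, c = 807, d = 870.
OR = (a·d)/(b·c) = (1011 × 870) / (140 × 807) = 879570 / 112980 = 7.78518
The odds of cart completion are about 7.79 times as high in the coupon group.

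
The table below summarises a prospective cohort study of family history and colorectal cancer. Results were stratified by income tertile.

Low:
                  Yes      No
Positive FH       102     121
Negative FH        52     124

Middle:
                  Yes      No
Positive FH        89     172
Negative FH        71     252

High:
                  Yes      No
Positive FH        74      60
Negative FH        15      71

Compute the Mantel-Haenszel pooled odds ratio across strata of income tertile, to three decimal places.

2.305

OR_MH = Σ(aᵢdᵢ/nᵢ) / Σ(bᵢcᵢ/nᵢ), where nᵢ is the stratum total.
Stratum 1 (Low): n = 399; a·d/n = 102·124/399 = 31.6992; b·c/n = 121·52/399 = 15.7694
Stratum 2 (Middle): n = 584; a·d/n = 89·252/584 = 38.4041; b·c/n = 172·71/584 = 20.9110
Stratum 3 (High): n = 220; a·d/n = 74·71/220 = 23.8818; b·c/n = 60·15/220 = 4.0909
OR_MH = (31.6992 + 38.4041 + 23.8818) / (15.7694 + 20.9110 + 4.0909) = 93.9852 / 40.7713 = 2.30518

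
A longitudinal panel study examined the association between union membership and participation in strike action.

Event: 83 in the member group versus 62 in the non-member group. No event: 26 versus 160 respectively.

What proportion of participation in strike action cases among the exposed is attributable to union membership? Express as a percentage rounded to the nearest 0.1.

From the description: a = 83, b = 26, c = 62, d = 160.
Risk in exposed = 83/109 = 0.76147; risk in unexposed = 62/222 = 0.27928.
RR = 0.76147/0.27928 = 2.72655
AR% = (RR − 1)/RR × 100 = (2.72655 − 1)/2.72655 × 100 = 63.3236%

63.3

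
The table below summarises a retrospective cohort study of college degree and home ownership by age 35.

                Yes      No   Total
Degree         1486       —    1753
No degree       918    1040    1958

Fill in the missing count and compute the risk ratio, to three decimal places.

1.808

The missing cell is in the exposed row: 1753 − 1486 = 267.
So a = 1486, b = 267, c = 918, d = 1040.
RR = [a/(a+b)] / [c/(c+d)] = (1486/1753) / (918/1958) = 0.84769/0.46885 = 1.80804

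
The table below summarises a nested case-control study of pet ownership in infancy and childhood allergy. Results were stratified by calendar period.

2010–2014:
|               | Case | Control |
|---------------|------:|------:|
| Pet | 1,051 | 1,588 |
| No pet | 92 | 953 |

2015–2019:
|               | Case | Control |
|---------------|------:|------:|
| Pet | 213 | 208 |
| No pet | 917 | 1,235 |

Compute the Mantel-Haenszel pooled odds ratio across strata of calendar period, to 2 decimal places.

OR_MH = Σ(aᵢdᵢ/nᵢ) / Σ(bᵢcᵢ/nᵢ), where nᵢ is the stratum total.
Stratum 1 (2010–2014): n = 3684; a·d/n = 1051·953/3684 = 271.8792; b·c/n = 1588·92/3684 = 39.6569
Stratum 2 (2015–2019): n = 2573; a·d/n = 213·1235/2573 = 102.2367; b·c/n = 208·917/2573 = 74.1298
OR_MH = (271.8792 + 102.2367) / (39.6569 + 74.1298) = 374.1159 / 113.7867 = 3.28787

3.29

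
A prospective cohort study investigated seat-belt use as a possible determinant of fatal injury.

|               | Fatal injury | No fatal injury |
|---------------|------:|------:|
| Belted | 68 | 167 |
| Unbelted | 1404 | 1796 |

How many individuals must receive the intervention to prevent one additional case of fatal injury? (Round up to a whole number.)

7

Risk in treated group = 68/235 = 0.28936; risk in control = 1404/3200 = 0.43875.
Absolute risk reduction = 0.43875 − 0.28936 = 0.14939
NNT = 1 / ARR = 1 / 0.14939 = 6.694 → round up → 7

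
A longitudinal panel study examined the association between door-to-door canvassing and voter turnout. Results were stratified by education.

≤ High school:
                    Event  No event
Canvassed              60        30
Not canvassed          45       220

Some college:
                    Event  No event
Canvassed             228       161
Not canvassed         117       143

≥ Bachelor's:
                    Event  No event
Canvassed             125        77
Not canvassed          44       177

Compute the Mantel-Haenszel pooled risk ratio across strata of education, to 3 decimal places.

RR_MH = Σ(aᵢ·n₀ᵢ/nᵢ) / Σ(cᵢ·n₁ᵢ/nᵢ), with n₁ᵢ = aᵢ+bᵢ (exposed), n₀ᵢ = cᵢ+dᵢ (unexposed), nᵢ = n₁ᵢ+n₀ᵢ.
Stratum 1 (≤ High school): n₁ = 90, n₀ = 265, n = 355; a·n₀/n = 60·265/355 = 44.7887; c·n₁/n = 45·90/355 = 11.4085
Stratum 2 (Some college): n₁ = 389, n₀ = 260, n = 649; a·n₀/n = 228·260/649 = 91.3405; c·n₁/n = 117·389/649 = 70.1279
Stratum 3 (≥ Bachelor's): n₁ = 202, n₀ = 221, n = 423; a·n₀/n = 125·221/423 = 65.3073; c·n₁/n = 44·202/423 = 21.0118
RR_MH = (44.7887 + 91.3405 + 65.3073) / (11.4085 + 70.1279 + 21.0118) = 201.4366 / 102.5482 = 1.96431

1.964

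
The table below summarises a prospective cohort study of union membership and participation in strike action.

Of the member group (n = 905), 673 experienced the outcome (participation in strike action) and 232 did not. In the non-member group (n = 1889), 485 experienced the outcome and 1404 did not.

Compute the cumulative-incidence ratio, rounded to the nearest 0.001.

From the description: a = 673, b = 232, c = 485, d = 1404.
Risk in exposed = 673/905 = 0.74365; risk in unexposed = 485/1889 = 0.25675.
RR = 0.74365 / 0.25675 = 2.89639
The risk among the exposed is 2.90 times that among the unexposed.

2.896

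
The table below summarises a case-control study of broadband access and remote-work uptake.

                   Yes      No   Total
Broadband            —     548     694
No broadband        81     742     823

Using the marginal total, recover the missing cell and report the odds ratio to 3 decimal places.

2.441

The missing cell is in the exposed row: 694 − 548 = 146.
So a = 146, b = 548, c = 81, d = 742.
OR = (a·d)/(b·c) = (146 × 742) / (548 × 81) = 108332 / 44388 = 2.44057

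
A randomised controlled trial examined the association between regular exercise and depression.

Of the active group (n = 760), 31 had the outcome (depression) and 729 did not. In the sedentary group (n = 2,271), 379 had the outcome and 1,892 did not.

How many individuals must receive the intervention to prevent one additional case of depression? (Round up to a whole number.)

8

Risk in treated group = 31/760 = 0.04079; risk in control = 379/2271 = 0.16689.
Absolute risk reduction = 0.16689 − 0.04079 = 0.12610
NNT = 1 / ARR = 1 / 0.12610 = 7.930 → round up → 8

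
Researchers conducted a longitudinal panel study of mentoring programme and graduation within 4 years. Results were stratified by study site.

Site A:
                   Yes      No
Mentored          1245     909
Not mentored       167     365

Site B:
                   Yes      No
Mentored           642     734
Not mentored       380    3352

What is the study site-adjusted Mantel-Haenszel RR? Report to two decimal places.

RR_MH = Σ(aᵢ·n₀ᵢ/nᵢ) / Σ(cᵢ·n₁ᵢ/nᵢ), with n₁ᵢ = aᵢ+bᵢ (exposed), n₀ᵢ = cᵢ+dᵢ (unexposed), nᵢ = n₁ᵢ+n₀ᵢ.
Stratum 1 (Site A): n₁ = 2154, n₀ = 532, n = 2686; a·n₀/n = 1245·532/2686 = 246.5897; c·n₁/n = 167·2154/2686 = 133.9233
Stratum 2 (Site B): n₁ = 1376, n₀ = 3732, n = 5108; a·n₀/n = 642·3732/5108 = 469.0572; c·n₁/n = 380·1376/5108 = 102.3649
RR_MH = (246.5897 + 469.0572) / (133.9233 + 102.3649) = 715.6469 / 236.2882 = 3.02870

3.03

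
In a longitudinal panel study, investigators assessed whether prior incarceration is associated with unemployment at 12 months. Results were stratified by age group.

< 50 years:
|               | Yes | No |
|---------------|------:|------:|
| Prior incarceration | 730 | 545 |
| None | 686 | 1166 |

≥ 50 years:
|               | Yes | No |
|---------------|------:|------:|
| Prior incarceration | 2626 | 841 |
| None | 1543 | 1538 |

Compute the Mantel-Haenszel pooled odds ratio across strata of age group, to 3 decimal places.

OR_MH = Σ(aᵢdᵢ/nᵢ) / Σ(bᵢcᵢ/nᵢ), where nᵢ is the stratum total.
Stratum 1 (< 50 years): n = 3127; a·d/n = 730·1166/3127 = 272.2034; b·c/n = 545·686/3127 = 119.5619
Stratum 2 (≥ 50 years): n = 6548; a·d/n = 2626·1538/6548 = 616.7972; b·c/n = 841·1543/6548 = 198.1770
OR_MH = (272.2034 + 616.7972) / (119.5619 + 198.1770) = 889.0006 / 317.7389 = 2.79790

2.798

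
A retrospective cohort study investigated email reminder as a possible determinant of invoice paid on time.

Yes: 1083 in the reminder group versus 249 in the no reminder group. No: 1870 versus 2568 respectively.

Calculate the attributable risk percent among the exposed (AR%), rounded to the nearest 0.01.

From the description: a = 1083, b = 1870, c = 249, d = 2568.
Risk in exposed = 1083/2953 = 0.36675; risk in unexposed = 249/2817 = 0.08839.
RR = 0.36675/0.08839 = 4.14909
AR% = (RR − 1)/RR × 100 = (4.14909 − 1)/4.14909 × 100 = 75.8983%

75.90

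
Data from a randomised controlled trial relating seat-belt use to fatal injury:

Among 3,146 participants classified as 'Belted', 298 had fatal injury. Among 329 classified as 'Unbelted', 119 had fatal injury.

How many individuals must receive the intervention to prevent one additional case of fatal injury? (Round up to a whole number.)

Risk in treated group = 298/3146 = 0.09472; risk in control = 119/329 = 0.36170.
Absolute risk reduction = 0.36170 − 0.09472 = 0.26698
NNT = 1 / ARR = 1 / 0.26698 = 3.746 → round up → 4

4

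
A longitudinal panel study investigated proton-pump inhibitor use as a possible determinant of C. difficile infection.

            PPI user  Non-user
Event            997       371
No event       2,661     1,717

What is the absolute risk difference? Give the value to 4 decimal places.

Reading the table with exposure as columns: a = 997 (PPI user, case), b = 2661 (PPI user, non-case), c = 371 (Non-user, case), d = 1717.
Risk in exposed = 997/3658 = 0.272553; risk in unexposed = 371/2088 = 0.177682.
Risk difference = 0.272553 − 0.177682 = 0.094871

0.0949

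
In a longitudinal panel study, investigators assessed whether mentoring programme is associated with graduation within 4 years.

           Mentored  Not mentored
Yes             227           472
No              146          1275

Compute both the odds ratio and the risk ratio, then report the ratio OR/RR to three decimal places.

1.865

Reading the table with exposure as columns: a = 227 (Mentored, case), b = 146 (Mentored, non-case), c = 472 (Not mentored, case), d = 1275.
OR = (227·1275)/(146·472) = 289425/68912 = 4.19992
Risk in exposed = 227/373 = 0.60858; risk in unexposed = 472/1747 = 0.27018; RR = 2.25252
OR/RR = 4.19992 / 2.25252 = 1.86455
The outcome is not rare, so the OR lies further from 1 than the RR.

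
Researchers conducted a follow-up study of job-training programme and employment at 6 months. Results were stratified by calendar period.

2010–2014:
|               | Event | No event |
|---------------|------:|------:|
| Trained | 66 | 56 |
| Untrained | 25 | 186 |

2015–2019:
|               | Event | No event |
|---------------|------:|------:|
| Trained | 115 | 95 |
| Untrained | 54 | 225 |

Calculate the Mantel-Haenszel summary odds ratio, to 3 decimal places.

OR_MH = Σ(aᵢdᵢ/nᵢ) / Σ(bᵢcᵢ/nᵢ), where nᵢ is the stratum total.
Stratum 1 (2010–2014): n = 333; a·d/n = 66·186/333 = 36.8649; b·c/n = 56·25/333 = 4.2042
Stratum 2 (2015–2019): n = 489; a·d/n = 115·225/489 = 52.9141; b·c/n = 95·54/489 = 10.4908
OR_MH = (36.8649 + 52.9141) / (4.2042 + 10.4908) = 89.7790 / 14.6950 = 6.10949

6.109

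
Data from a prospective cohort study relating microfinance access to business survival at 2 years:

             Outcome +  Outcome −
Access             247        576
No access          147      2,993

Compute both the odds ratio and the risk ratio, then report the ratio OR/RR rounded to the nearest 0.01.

Cells: a = 247, b = 576, c = 147, d = 2993.
OR = (247·2993)/(576·147) = 739271/84672 = 8.73100
Risk in exposed = 247/823 = 0.30012; risk in unexposed = 147/3140 = 0.04682; RR = 6.41076
OR/RR = 8.73100 / 6.41076 = 1.36193
The outcome is not rare, so the OR lies further from 1 than the RR.

1.36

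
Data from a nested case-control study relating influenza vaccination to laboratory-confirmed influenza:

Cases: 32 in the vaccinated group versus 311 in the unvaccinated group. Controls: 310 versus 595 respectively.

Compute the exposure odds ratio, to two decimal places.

0.20

From the description: a = 32, b = 310, c = 311, d = 595.
OR = (a·d)/(b·c) = (32 × 595) / (310 × 311) = 19040 / 96410 = 0.19749
Exposure is associated with lower odds of laboratory-confirmed influenza (OR = 0.20 < 1).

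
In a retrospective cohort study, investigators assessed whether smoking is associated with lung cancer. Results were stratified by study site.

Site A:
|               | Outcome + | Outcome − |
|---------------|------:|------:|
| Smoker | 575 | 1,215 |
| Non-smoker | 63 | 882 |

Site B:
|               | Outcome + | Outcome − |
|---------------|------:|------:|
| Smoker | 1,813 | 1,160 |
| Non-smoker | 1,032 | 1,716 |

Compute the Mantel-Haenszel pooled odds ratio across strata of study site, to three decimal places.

OR_MH = Σ(aᵢdᵢ/nᵢ) / Σ(bᵢcᵢ/nᵢ), where nᵢ is the stratum total.
Stratum 1 (Site A): n = 2735; a·d/n = 575·882/2735 = 185.4296; b·c/n = 1215·63/2735 = 27.9872
Stratum 2 (Site B): n = 5721; a·d/n = 1813·1716/5721 = 543.8049; b·c/n = 1160·1032/5721 = 209.2501
OR_MH = (185.4296 + 543.8049) / (27.9872 + 209.2501) = 729.2345 / 237.2373 = 3.07386

3.074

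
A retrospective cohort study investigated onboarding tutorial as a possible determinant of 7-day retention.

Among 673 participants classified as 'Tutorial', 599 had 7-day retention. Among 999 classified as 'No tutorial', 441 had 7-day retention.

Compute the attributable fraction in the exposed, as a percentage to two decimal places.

From the description: a = 599, b = 74, c = 441, d = 558.
Risk in exposed = 599/673 = 0.89004; risk in unexposed = 441/999 = 0.44144.
RR = 0.89004/0.44144 = 2.01622
AR% = (RR − 1)/RR × 100 = (2.01622 − 1)/2.01622 × 100 = 50.4023%

50.40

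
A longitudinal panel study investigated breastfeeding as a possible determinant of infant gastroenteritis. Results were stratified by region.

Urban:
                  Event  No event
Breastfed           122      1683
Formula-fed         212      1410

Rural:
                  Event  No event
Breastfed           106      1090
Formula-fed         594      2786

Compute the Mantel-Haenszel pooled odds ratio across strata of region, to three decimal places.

0.467

OR_MH = Σ(aᵢdᵢ/nᵢ) / Σ(bᵢcᵢ/nᵢ), where nᵢ is the stratum total.
Stratum 1 (Urban): n = 3427; a·d/n = 122·1410/3427 = 50.1955; b·c/n = 1683·212/3427 = 104.1132
Stratum 2 (Rural): n = 4576; a·d/n = 106·2786/4576 = 64.5358; b·c/n = 1090·594/4576 = 141.4904
OR_MH = (50.1955 + 64.5358) / (104.1132 + 141.4904) = 114.7313 / 245.6036 = 0.46714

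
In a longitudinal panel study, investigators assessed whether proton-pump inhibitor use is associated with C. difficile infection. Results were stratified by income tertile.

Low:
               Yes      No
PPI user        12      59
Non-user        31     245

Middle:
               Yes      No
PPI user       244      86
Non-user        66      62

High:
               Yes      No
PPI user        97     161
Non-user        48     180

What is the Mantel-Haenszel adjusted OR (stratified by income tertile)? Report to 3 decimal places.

2.307

OR_MH = Σ(aᵢdᵢ/nᵢ) / Σ(bᵢcᵢ/nᵢ), where nᵢ is the stratum total.
Stratum 1 (Low): n = 347; a·d/n = 12·245/347 = 8.4726; b·c/n = 59·31/347 = 5.2709
Stratum 2 (Middle): n = 458; a·d/n = 244·62/458 = 33.0306; b·c/n = 86·66/458 = 12.3930
Stratum 3 (High): n = 486; a·d/n = 97·180/486 = 35.9259; b·c/n = 161·48/486 = 15.9012
OR_MH = (8.4726 + 33.0306 + 35.9259) / (5.2709 + 12.3930 + 15.9012) = 77.4291 / 33.5651 = 2.30683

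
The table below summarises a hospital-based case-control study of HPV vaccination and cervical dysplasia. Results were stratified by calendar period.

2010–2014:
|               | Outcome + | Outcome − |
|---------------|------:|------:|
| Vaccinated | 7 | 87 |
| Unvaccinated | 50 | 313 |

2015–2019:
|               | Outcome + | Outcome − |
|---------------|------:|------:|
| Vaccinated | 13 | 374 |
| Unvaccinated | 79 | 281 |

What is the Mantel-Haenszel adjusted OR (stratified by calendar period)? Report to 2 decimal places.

0.20

OR_MH = Σ(aᵢdᵢ/nᵢ) / Σ(bᵢcᵢ/nᵢ), where nᵢ is the stratum total.
Stratum 1 (2010–2014): n = 457; a·d/n = 7·313/457 = 4.7943; b·c/n = 87·50/457 = 9.5186
Stratum 2 (2015–2019): n = 747; a·d/n = 13·281/747 = 4.8902; b·c/n = 374·79/747 = 39.5529
OR_MH = (4.7943 + 4.8902) / (9.5186 + 39.5529) = 9.6845 / 49.0715 = 0.19736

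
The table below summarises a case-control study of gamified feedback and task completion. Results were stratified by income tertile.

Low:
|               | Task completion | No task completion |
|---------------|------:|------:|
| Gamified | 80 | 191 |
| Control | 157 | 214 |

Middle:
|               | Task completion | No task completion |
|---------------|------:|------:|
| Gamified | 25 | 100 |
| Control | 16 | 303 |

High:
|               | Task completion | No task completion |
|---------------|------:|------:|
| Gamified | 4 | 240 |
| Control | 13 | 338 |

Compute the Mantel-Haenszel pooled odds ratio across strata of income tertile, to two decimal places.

OR_MH = Σ(aᵢdᵢ/nᵢ) / Σ(bᵢcᵢ/nᵢ), where nᵢ is the stratum total.
Stratum 1 (Low): n = 642; a·d/n = 80·214/642 = 26.6667; b·c/n = 191·157/642 = 46.7087
Stratum 2 (Middle): n = 444; a·d/n = 25·303/444 = 17.0608; b·c/n = 100·16/444 = 3.6036
Stratum 3 (High): n = 595; a·d/n = 4·338/595 = 2.2723; b·c/n = 240·13/595 = 5.2437
OR_MH = (26.6667 + 17.0608 + 2.2723) / (46.7087 + 3.6036 + 5.2437) = 45.9997 / 55.5560 = 0.82799

0.83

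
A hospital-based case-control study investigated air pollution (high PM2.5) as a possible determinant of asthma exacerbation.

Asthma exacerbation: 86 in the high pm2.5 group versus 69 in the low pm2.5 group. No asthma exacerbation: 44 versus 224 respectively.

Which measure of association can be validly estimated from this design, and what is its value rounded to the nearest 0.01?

6.35

From the description: a = 86, b = 44, c = 69, d = 224.
This is a hospital-based case-control study: participants were sampled on outcome status, so risks in the source population cannot be estimated directly — relative risk is not valid here. The odds ratio is the appropriate measure.
OR = (a·d)/(b·c) = (86 × 224) / (44 × 69) = 19264 / 3036 = 6.34519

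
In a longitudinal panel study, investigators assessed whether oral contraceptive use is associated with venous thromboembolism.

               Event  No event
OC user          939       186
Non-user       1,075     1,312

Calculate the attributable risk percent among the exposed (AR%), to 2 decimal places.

46.04

Cells: a = 939, b = 186, c = 1075, d = 1312.
Risk in exposed = 939/1125 = 0.83467; risk in unexposed = 1075/2387 = 0.45036.
RR = 0.83467/0.45036 = 1.85335
AR% = (RR − 1)/RR × 100 = (1.85335 − 1)/1.85335 × 100 = 46.0436%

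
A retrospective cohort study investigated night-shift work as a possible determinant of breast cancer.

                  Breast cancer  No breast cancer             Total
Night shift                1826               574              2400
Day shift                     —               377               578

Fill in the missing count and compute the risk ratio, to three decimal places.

The missing cell is in the unexposed row: 578 − 377 = 201.
So a = 1826, b = 574, c = 201, d = 377.
RR = [a/(a+b)] / [c/(c+d)] = (1826/2400) / (201/578) = 0.76083/0.34775 = 2.18787

2.188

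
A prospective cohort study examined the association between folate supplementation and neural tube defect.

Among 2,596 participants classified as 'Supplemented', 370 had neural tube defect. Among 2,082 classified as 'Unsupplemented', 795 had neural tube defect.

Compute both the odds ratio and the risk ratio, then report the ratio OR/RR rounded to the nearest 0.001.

0.721

From the description: a = 370, b = 2226, c = 795, d = 1287.
OR = (370·1287)/(2226·795) = 476190/1769670 = 0.26908
Risk in exposed = 370/2596 = 0.14253; risk in unexposed = 795/2082 = 0.38184; RR = 0.37326
OR/RR = 0.26908 / 0.37326 = 0.72090
The outcome is not rare, so the OR lies further from 1 than the RR.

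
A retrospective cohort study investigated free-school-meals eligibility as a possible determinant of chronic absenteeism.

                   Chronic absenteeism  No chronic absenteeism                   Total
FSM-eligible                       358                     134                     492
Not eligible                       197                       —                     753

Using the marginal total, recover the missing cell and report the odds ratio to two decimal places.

The missing cell is in the unexposed row: 753 − 197 = 556.
So a = 358, b = 134, c = 197, d = 556.
OR = (a·d)/(b·c) = (358 × 556) / (134 × 197) = 199048 / 26398 = 7.54027

7.54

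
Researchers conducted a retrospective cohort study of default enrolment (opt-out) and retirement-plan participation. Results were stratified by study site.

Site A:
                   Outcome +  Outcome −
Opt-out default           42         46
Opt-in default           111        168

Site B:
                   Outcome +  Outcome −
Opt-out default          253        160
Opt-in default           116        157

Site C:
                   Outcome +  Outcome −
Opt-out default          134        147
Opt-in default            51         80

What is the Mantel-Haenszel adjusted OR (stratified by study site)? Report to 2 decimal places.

OR_MH = Σ(aᵢdᵢ/nᵢ) / Σ(bᵢcᵢ/nᵢ), where nᵢ is the stratum total.
Stratum 1 (Site A): n = 367; a·d/n = 42·168/367 = 19.2262; b·c/n = 46·111/367 = 13.9128
Stratum 2 (Site B): n = 686; a·d/n = 253·157/686 = 57.9023; b·c/n = 160·116/686 = 27.0554
Stratum 3 (Site C): n = 412; a·d/n = 134·80/412 = 26.0194; b·c/n = 147·51/412 = 18.1966
OR_MH = (19.2262 + 57.9023 + 26.0194) / (13.9128 + 27.0554 + 18.1966) = 103.1479 / 59.1648 = 1.74340

1.74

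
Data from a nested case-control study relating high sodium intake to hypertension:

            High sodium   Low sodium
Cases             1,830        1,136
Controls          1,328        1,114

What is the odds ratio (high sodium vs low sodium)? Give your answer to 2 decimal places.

Reading the table with exposure as columns: a = 1830 (High sodium, case), b = 1328 (High sodium, non-case), c = 1136 (Low sodium, case), d = 1114.
OR = (a·d)/(b·c) = (1830 × 1114) / (1328 × 1136) = 2038620 / 1508608 = 1.35133
The odds of hypertension are about 1.35 times as high in the high sodium group.

1.35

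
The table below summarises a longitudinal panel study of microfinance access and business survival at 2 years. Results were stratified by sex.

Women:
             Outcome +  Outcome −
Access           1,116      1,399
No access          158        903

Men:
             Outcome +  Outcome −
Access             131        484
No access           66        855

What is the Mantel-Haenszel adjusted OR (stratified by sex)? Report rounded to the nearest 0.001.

OR_MH = Σ(aᵢdᵢ/nᵢ) / Σ(bᵢcᵢ/nᵢ), where nᵢ is the stratum total.
Stratum 1 (Women): n = 3576; a·d/n = 1116·903/3576 = 281.8087; b·c/n = 1399·158/3576 = 61.8126
Stratum 2 (Men): n = 1536; a·d/n = 131·855/1536 = 72.9199; b·c/n = 484·66/1536 = 20.7969
OR_MH = (281.8087 + 72.9199) / (61.8126 + 20.7969) = 354.7286 / 82.6095 = 4.29404

4.294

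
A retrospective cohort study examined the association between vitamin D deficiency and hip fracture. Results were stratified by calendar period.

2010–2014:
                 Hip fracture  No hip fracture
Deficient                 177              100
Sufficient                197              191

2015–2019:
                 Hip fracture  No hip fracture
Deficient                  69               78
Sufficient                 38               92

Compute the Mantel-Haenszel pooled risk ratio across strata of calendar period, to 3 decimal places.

1.327

RR_MH = Σ(aᵢ·n₀ᵢ/nᵢ) / Σ(cᵢ·n₁ᵢ/nᵢ), with n₁ᵢ = aᵢ+bᵢ (exposed), n₀ᵢ = cᵢ+dᵢ (unexposed), nᵢ = n₁ᵢ+n₀ᵢ.
Stratum 1 (2010–2014): n₁ = 277, n₀ = 388, n = 665; a·n₀/n = 177·388/665 = 103.2722; c·n₁/n = 197·277/665 = 82.0586
Stratum 2 (2015–2019): n₁ = 147, n₀ = 130, n = 277; a·n₀/n = 69·130/277 = 32.3827; c·n₁/n = 38·147/277 = 20.1661
RR_MH = (103.2722 + 32.3827) / (82.0586 + 20.1661) = 135.6549 / 102.2247 = 1.32703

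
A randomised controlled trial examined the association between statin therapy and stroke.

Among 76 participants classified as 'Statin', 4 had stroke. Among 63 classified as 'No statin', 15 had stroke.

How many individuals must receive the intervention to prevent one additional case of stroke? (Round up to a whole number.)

6

Risk in treated group = 4/76 = 0.05263; risk in control = 15/63 = 0.23810.
Absolute risk reduction = 0.23810 − 0.05263 = 0.18546
NNT = 1 / ARR = 1 / 0.18546 = 5.392 → round up → 6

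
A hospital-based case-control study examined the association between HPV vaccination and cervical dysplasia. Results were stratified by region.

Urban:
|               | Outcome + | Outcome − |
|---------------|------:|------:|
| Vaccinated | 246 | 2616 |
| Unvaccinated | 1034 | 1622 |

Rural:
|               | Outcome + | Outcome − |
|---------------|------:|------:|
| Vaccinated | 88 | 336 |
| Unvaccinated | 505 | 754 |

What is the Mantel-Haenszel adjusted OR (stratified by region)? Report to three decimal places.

OR_MH = Σ(aᵢdᵢ/nᵢ) / Σ(bᵢcᵢ/nᵢ), where nᵢ is the stratum total.
Stratum 1 (Urban): n = 5518; a·d/n = 246·1622/5518 = 72.3110; b·c/n = 2616·1034/5518 = 490.2037
Stratum 2 (Rural): n = 1683; a·d/n = 88·754/1683 = 39.4248; b·c/n = 336·505/1683 = 100.8200
OR_MH = (72.3110 + 39.4248) / (490.2037 + 100.8200) = 111.7358 / 591.0237 = 0.18905

0.189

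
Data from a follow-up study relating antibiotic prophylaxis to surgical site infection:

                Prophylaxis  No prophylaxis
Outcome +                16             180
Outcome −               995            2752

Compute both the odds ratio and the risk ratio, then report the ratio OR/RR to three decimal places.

0.954

Reading the table with exposure as columns: a = 16 (Prophylaxis, case), b = 995 (Prophylaxis, non-case), c = 180 (No prophylaxis, case), d = 2752.
OR = (16·2752)/(995·180) = 44032/179100 = 0.24585
Risk in exposed = 16/1011 = 0.01583; risk in unexposed = 180/2932 = 0.06139; RR = 0.25779
OR/RR = 0.24585 / 0.25779 = 0.95370
The outcome is rare in both groups, so OR ≈ RR (ratio near 1).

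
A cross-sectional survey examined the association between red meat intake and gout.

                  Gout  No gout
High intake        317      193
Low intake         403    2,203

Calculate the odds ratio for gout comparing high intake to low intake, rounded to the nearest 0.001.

8.979

Cells: a = 317, b = 193, c = 403, d = 2203.
OR = (a·d)/(b·c) = (317 × 2203) / (193 × 403) = 698351 / 77779 = 8.97866
The odds of gout are about 8.98 times as high in the high intake group.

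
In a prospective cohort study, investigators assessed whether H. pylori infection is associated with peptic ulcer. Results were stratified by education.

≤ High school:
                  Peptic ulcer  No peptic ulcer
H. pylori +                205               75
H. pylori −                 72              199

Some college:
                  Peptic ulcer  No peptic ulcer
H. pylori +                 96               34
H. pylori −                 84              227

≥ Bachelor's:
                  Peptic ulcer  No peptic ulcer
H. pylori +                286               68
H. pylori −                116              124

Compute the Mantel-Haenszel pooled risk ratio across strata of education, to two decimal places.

2.18

RR_MH = Σ(aᵢ·n₀ᵢ/nᵢ) / Σ(cᵢ·n₁ᵢ/nᵢ), with n₁ᵢ = aᵢ+bᵢ (exposed), n₀ᵢ = cᵢ+dᵢ (unexposed), nᵢ = n₁ᵢ+n₀ᵢ.
Stratum 1 (≤ High school): n₁ = 280, n₀ = 271, n = 551; a·n₀/n = 205·271/551 = 100.8258; c·n₁/n = 72·280/551 = 36.5880
Stratum 2 (Some college): n₁ = 130, n₀ = 311, n = 441; a·n₀/n = 96·311/441 = 67.7007; c·n₁/n = 84·130/441 = 24.7619
Stratum 3 (≥ Bachelor's): n₁ = 354, n₀ = 240, n = 594; a·n₀/n = 286·240/594 = 115.5556; c·n₁/n = 116·354/594 = 69.1313
RR_MH = (100.8258 + 67.7007 + 115.5556) / (36.5880 + 24.7619 + 69.1313) = 284.0820 / 130.4812 = 2.17719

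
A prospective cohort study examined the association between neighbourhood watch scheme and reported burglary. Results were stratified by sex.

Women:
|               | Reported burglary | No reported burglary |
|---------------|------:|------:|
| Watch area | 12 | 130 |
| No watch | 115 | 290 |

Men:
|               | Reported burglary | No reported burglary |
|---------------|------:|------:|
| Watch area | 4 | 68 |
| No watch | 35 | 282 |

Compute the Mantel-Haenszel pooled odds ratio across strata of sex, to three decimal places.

0.277

OR_MH = Σ(aᵢdᵢ/nᵢ) / Σ(bᵢcᵢ/nᵢ), where nᵢ is the stratum total.
Stratum 1 (Women): n = 547; a·d/n = 12·290/547 = 6.3620; b·c/n = 130·115/547 = 27.3309
Stratum 2 (Men): n = 389; a·d/n = 4·282/389 = 2.8997; b·c/n = 68·35/389 = 6.1183
OR_MH = (6.3620 + 2.8997) / (27.3309 + 6.1183) = 9.2617 / 33.4491 = 0.27689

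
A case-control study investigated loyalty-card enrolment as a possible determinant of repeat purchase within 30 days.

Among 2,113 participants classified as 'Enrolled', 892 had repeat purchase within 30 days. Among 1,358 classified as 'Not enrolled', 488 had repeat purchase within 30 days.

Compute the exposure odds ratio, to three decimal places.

From the description: a = 892, b = 1221, c = 488, d = 870.
OR = (a·d)/(b·c) = (892 × 870) / (1221 × 488) = 776040 / 595848 = 1.30241
The odds of repeat purchase within 30 days are about 1.30 times as high in the enrolled group.

1.302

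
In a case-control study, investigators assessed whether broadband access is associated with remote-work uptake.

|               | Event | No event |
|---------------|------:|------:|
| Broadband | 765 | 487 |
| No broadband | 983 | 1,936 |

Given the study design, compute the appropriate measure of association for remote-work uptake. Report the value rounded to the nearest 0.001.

Cells: a = 765, b = 487, c = 983, d = 1936.
This is a case-control study: participants were sampled on outcome status, so risks in the source population cannot be estimated directly — relative risk is not valid here. The odds ratio is the appropriate measure.
OR = (a·d)/(b·c) = (765 × 1936) / (487 × 983) = 1481040 / 478721 = 3.09374

3.094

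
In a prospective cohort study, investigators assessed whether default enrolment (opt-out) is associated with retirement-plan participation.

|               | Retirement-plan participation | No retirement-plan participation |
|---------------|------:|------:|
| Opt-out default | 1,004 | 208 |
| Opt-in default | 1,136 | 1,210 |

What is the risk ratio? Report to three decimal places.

Cells: a = 1004, b = 208, c = 1136, d = 1210.
Risk in exposed = 1004/1212 = 0.82838; risk in unexposed = 1136/2346 = 0.48423.
RR = 0.82838 / 0.48423 = 1.71073
The risk among the exposed is 1.71 times that among the unexposed.

1.711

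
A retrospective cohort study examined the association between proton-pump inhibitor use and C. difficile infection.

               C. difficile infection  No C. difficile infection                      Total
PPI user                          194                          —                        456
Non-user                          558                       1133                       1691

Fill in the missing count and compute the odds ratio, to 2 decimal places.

1.50

The missing cell is in the exposed row: 456 − 194 = 262.
So a = 194, b = 262, c = 558, d = 1133.
OR = (a·d)/(b·c) = (194 × 1133) / (262 × 558) = 219802 / 146196 = 1.50347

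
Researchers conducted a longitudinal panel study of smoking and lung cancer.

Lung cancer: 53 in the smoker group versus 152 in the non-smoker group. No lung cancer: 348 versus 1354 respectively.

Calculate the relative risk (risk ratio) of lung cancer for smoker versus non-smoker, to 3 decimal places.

1.310

From the description: a = 53, b = 348, c = 152, d = 1354.
Risk in exposed = 53/401 = 0.13217; risk in unexposed = 152/1506 = 0.10093.
RR = 0.13217 / 0.10093 = 1.30952
The risk among the exposed is 1.31 times that among the unexposed.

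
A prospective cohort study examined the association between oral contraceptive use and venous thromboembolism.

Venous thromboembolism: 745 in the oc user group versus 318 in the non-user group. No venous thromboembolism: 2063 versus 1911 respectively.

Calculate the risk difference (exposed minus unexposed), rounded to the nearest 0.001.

From the description: a = 745, b = 2063, c = 318, d = 1911.
Risk in exposed = 745/2808 = 0.265313; risk in unexposed = 318/2229 = 0.142665.
Risk difference = 0.265313 − 0.142665 = 0.122649

0.123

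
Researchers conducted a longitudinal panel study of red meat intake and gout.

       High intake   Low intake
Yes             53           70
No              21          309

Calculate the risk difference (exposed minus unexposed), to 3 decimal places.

0.532

Reading the table with exposure as columns: a = 53 (High intake, case), b = 21 (High intake, non-case), c = 70 (Low intake, case), d = 309.
Risk in exposed = 53/74 = 0.716216; risk in unexposed = 70/379 = 0.184697.
Risk difference = 0.716216 − 0.184697 = 0.531520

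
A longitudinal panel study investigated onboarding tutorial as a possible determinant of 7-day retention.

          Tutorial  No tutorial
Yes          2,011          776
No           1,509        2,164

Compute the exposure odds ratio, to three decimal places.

3.716

Reading the table with exposure as columns: a = 2011 (Tutorial, case), b = 1509 (Tutorial, non-case), c = 776 (No tutorial, case), d = 2164.
OR = (a·d)/(b·c) = (2011 × 2164) / (1509 × 776) = 4351804 / 1170984 = 3.71637
The odds of 7-day retention are about 3.72 times as high in the tutorial group.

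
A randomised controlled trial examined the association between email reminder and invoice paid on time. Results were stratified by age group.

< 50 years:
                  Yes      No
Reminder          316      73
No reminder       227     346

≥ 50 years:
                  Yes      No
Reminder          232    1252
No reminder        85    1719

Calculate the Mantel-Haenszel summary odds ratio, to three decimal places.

OR_MH = Σ(aᵢdᵢ/nᵢ) / Σ(bᵢcᵢ/nᵢ), where nᵢ is the stratum total.
Stratum 1 (< 50 years): n = 962; a·d/n = 316·346/962 = 113.6549; b·c/n = 73·227/962 = 17.2256
Stratum 2 (≥ 50 years): n = 3288; a·d/n = 232·1719/3288 = 121.2920; b·c/n = 1252·85/3288 = 32.3662
OR_MH = (113.6549 + 121.2920) / (17.2256 + 32.3662) = 234.9469 / 49.5918 = 4.73762

4.738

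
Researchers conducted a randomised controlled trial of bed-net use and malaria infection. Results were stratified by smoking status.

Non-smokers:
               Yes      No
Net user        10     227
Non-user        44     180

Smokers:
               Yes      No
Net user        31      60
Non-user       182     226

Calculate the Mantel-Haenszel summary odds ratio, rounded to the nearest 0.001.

0.412

OR_MH = Σ(aᵢdᵢ/nᵢ) / Σ(bᵢcᵢ/nᵢ), where nᵢ is the stratum total.
Stratum 1 (Non-smokers): n = 461; a·d/n = 10·180/461 = 3.9046; b·c/n = 227·44/461 = 21.6659
Stratum 2 (Smokers): n = 499; a·d/n = 31·226/499 = 14.0401; b·c/n = 60·182/499 = 21.8838
OR_MH = (3.9046 + 14.0401) / (21.6659 + 21.8838) = 17.9446 / 43.5497 = 0.41205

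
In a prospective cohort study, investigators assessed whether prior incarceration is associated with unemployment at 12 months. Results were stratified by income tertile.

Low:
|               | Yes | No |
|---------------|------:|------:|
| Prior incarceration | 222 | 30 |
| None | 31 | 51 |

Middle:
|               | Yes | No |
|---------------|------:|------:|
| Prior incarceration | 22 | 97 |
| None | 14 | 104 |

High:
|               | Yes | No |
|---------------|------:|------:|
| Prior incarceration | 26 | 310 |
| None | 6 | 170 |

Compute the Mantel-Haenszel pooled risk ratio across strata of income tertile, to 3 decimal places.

2.165

RR_MH = Σ(aᵢ·n₀ᵢ/nᵢ) / Σ(cᵢ·n₁ᵢ/nᵢ), with n₁ᵢ = aᵢ+bᵢ (exposed), n₀ᵢ = cᵢ+dᵢ (unexposed), nᵢ = n₁ᵢ+n₀ᵢ.
Stratum 1 (Low): n₁ = 252, n₀ = 82, n = 334; a·n₀/n = 222·82/334 = 54.5030; c·n₁/n = 31·252/334 = 23.3892
Stratum 2 (Middle): n₁ = 119, n₀ = 118, n = 237; a·n₀/n = 22·118/237 = 10.9536; c·n₁/n = 14·119/237 = 7.0295
Stratum 3 (High): n₁ = 336, n₀ = 176, n = 512; a·n₀/n = 26·176/512 = 8.9375; c·n₁/n = 6·336/512 = 3.9375
RR_MH = (54.5030 + 10.9536 + 8.9375) / (23.3892 + 7.0295 + 3.9375) = 74.3941 / 34.3563 = 2.16537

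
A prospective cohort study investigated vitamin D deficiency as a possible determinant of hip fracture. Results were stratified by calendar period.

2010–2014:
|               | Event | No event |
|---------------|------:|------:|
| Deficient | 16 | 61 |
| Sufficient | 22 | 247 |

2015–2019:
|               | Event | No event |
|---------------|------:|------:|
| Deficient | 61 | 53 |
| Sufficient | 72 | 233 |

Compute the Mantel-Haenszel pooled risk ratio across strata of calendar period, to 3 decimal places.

RR_MH = Σ(aᵢ·n₀ᵢ/nᵢ) / Σ(cᵢ·n₁ᵢ/nᵢ), with n₁ᵢ = aᵢ+bᵢ (exposed), n₀ᵢ = cᵢ+dᵢ (unexposed), nᵢ = n₁ᵢ+n₀ᵢ.
Stratum 1 (2010–2014): n₁ = 77, n₀ = 269, n = 346; a·n₀/n = 16·269/346 = 12.4393; c·n₁/n = 22·77/346 = 4.8960
Stratum 2 (2015–2019): n₁ = 114, n₀ = 305, n = 419; a·n₀/n = 61·305/419 = 44.4033; c·n₁/n = 72·114/419 = 19.5895
RR_MH = (12.4393 + 44.4033) / (4.8960 + 19.5895) = 56.8426 / 24.4855 = 2.32149

2.321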